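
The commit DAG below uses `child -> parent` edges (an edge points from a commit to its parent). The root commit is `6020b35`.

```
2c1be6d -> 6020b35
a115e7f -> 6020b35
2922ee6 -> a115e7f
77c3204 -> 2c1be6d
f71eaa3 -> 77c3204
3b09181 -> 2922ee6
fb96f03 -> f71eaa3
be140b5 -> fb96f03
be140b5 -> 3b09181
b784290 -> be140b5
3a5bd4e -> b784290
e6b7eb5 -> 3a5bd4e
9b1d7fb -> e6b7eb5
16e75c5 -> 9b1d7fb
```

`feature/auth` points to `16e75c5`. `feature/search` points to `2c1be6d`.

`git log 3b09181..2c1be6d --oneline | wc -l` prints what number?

1

Reachable from 2c1be6d: {2c1be6d, 6020b35}.
Reachable from 3b09181: {2922ee6, 3b09181, 6020b35, a115e7f}.
In 2c1be6d's history but not 3b09181's: {2c1be6d} — 1 commit.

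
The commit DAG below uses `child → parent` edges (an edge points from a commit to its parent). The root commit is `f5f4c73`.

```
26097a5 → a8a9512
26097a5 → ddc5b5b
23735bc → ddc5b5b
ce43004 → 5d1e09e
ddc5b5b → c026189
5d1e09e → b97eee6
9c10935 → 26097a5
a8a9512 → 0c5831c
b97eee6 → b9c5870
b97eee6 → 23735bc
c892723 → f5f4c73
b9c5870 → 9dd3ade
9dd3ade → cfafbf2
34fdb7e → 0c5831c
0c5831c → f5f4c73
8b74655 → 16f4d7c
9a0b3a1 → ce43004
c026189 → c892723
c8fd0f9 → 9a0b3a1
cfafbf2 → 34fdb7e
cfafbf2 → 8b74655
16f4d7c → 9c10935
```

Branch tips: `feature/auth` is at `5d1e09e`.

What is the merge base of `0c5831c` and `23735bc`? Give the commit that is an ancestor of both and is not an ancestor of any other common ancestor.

f5f4c73

Ancestors of 0c5831c: {0c5831c, f5f4c73}.
Ancestors of 23735bc: {23735bc, c026189, c892723, ddc5b5b, f5f4c73}.
Common ancestors: {f5f4c73}.
The only common ancestor is f5f4c73, so it is the merge base.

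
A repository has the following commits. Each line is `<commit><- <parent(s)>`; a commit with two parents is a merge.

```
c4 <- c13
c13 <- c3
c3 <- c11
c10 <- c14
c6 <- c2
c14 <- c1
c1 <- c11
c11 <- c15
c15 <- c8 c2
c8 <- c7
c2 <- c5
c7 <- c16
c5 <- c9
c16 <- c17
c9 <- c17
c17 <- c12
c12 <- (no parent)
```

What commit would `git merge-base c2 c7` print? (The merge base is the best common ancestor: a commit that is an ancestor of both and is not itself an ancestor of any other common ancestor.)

Ancestors of c2: {c12, c17, c2, c5, c9}.
Ancestors of c7: {c12, c16, c17, c7}.
Common ancestors: {c12, c17}.
Among these, c17 is not an ancestor of any other common ancestor — it is the merge base.

c17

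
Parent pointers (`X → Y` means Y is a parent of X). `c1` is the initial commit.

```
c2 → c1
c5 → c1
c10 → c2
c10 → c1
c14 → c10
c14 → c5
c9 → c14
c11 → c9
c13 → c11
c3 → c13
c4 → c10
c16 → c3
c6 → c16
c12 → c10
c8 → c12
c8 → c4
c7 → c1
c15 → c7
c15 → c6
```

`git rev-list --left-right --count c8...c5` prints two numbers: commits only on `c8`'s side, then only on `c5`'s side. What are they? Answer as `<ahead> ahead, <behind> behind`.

Reachable from c8: {c1, c10, c12, c2, c4, c8}.
Reachable from c5: {c1, c5}.
Only in c8's history (ahead): {c10, c12, c2, c4, c8} — 5.
Only in c5's history (behind): {c5} — 1.

5 ahead, 1 behind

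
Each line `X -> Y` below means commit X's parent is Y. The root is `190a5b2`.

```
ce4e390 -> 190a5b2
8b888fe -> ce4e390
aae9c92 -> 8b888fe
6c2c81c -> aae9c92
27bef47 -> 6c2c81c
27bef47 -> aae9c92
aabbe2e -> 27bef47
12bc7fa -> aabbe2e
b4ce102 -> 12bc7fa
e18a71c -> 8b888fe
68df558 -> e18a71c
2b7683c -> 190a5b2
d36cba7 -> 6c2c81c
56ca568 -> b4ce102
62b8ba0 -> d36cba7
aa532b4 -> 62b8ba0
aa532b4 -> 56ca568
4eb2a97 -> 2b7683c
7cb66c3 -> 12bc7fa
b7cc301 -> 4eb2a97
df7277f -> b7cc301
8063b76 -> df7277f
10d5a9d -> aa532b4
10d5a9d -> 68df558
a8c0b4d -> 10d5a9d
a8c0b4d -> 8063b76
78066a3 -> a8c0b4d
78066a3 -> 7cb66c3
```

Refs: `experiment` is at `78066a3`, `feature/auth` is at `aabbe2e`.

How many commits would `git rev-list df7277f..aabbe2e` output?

6

Reachable from aabbe2e: {190a5b2, 27bef47, 6c2c81c, 8b888fe, aabbe2e, aae9c92, ce4e390}.
Reachable from df7277f: {190a5b2, 2b7683c, 4eb2a97, b7cc301, df7277f}.
In aabbe2e's history but not df7277f's: {27bef47, 6c2c81c, 8b888fe, aabbe2e, aae9c92, ce4e390} — 6 commits.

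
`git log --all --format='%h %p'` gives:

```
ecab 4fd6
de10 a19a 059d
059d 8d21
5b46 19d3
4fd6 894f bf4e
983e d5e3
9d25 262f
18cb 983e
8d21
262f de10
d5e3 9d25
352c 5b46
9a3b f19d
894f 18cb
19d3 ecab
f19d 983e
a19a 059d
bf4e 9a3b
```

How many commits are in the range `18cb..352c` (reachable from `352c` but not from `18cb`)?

9

Reachable from 352c: {059d, 18cb, 19d3, 262f, 352c, 4fd6, 5b46, 894f, 8d21, 983e, 9a3b, 9d25, a19a, bf4e, d5e3, de10, ecab, f19d}.
Reachable from 18cb: {059d, 18cb, 262f, 8d21, 983e, 9d25, a19a, d5e3, de10}.
In 352c's history but not 18cb's: {19d3, 352c, 4fd6, 5b46, 894f, 9a3b, bf4e, ecab, f19d} — 9 commits.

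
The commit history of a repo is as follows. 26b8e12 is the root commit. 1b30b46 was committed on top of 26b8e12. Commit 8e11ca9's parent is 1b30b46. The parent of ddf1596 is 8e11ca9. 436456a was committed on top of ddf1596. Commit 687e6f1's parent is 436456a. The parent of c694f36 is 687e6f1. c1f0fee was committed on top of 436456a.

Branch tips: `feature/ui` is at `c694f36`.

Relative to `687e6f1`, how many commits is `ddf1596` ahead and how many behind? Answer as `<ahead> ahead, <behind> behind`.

Reachable from ddf1596: {1b30b46, 26b8e12, 8e11ca9, ddf1596}.
Reachable from 687e6f1: {1b30b46, 26b8e12, 436456a, 687e6f1, 8e11ca9, ddf1596}.
Only in ddf1596's history (ahead): {} — 0.
Only in 687e6f1's history (behind): {436456a, 687e6f1} — 2.

0 ahead, 2 behind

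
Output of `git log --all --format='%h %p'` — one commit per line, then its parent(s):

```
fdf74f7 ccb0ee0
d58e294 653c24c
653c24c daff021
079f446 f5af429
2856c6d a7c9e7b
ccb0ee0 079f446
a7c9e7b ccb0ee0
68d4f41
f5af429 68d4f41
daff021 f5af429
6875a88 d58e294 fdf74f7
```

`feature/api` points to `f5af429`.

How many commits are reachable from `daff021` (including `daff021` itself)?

Walking parent pointers from daff021: reachable set = {68d4f41, daff021, f5af429}.
That is 3 commits.

3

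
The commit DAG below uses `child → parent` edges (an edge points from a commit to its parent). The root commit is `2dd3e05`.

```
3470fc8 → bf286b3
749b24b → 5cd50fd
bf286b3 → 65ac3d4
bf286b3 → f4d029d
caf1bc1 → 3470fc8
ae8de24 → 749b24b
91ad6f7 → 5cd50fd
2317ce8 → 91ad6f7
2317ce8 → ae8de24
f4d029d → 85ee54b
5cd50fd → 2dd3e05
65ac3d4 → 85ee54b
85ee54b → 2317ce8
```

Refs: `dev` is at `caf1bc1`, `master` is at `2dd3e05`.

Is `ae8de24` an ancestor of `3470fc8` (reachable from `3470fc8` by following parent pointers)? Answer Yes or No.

Ancestors of 3470fc8 (commits reachable by following parents): {2317ce8, 2dd3e05, 3470fc8, 5cd50fd, 65ac3d4, 749b24b, 85ee54b, 91ad6f7, ae8de24, bf286b3, f4d029d}.
ae8de24 is in that set, so it is an ancestor of 3470fc8.

Yes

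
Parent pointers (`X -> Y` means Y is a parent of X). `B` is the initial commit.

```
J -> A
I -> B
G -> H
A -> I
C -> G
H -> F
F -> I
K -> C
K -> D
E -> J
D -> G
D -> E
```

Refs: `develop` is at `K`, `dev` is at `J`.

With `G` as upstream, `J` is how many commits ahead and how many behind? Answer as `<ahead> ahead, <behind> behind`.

Reachable from J: {A, B, I, J}.
Reachable from G: {B, F, G, H, I}.
Only in J's history (ahead): {A, J} — 2.
Only in G's history (behind): {F, G, H} — 3.

2 ahead, 3 behind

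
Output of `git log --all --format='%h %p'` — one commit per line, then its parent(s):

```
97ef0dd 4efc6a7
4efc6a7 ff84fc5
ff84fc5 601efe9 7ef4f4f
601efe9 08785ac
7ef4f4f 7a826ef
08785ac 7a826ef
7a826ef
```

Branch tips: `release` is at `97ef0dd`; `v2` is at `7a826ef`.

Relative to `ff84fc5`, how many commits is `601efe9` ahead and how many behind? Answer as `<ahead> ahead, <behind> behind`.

Reachable from 601efe9: {08785ac, 601efe9, 7a826ef}.
Reachable from ff84fc5: {08785ac, 601efe9, 7a826ef, 7ef4f4f, ff84fc5}.
Only in 601efe9's history (ahead): {} — 0.
Only in ff84fc5's history (behind): {7ef4f4f, ff84fc5} — 2.

0 ahead, 2 behind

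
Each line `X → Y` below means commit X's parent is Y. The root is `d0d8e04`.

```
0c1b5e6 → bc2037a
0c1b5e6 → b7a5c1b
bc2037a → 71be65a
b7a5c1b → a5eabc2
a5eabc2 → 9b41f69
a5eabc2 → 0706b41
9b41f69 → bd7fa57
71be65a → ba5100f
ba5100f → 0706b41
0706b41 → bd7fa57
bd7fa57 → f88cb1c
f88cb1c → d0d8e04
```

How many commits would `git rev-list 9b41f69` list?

Walking parent pointers from 9b41f69: reachable set = {9b41f69, bd7fa57, d0d8e04, f88cb1c}.
That is 4 commits.

4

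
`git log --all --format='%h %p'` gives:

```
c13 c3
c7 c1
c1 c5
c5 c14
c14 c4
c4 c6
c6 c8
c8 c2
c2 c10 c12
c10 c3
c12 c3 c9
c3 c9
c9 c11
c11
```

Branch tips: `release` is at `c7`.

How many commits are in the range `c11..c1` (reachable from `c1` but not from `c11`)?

11

Reachable from c1: {c1, c10, c11, c12, c14, c2, c3, c4, c5, c6, c8, c9}.
Reachable from c11: {c11}.
In c1's history but not c11's: {c1, c10, c12, c14, c2, c3, c4, c5, c6, c8, c9} — 11 commits.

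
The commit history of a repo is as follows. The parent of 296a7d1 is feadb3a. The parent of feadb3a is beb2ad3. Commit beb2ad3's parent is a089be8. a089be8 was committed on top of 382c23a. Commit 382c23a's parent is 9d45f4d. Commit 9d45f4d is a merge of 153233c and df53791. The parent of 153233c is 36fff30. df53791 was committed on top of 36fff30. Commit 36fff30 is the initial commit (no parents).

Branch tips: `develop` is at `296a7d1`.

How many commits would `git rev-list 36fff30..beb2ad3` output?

6

Reachable from beb2ad3: {153233c, 36fff30, 382c23a, 9d45f4d, a089be8, beb2ad3, df53791}.
Reachable from 36fff30: {36fff30}.
In beb2ad3's history but not 36fff30's: {153233c, 382c23a, 9d45f4d, a089be8, beb2ad3, df53791} — 6 commits.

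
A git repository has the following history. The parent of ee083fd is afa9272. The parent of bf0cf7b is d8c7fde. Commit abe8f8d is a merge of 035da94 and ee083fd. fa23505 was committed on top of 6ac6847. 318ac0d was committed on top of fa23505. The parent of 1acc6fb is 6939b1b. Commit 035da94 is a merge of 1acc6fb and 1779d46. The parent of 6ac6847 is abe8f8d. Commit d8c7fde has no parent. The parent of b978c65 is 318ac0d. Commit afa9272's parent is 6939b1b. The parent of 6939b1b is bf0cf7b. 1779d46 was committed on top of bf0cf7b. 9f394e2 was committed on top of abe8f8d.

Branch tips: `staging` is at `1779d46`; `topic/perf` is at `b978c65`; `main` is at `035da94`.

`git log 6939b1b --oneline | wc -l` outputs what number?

Walking parent pointers from 6939b1b: reachable set = {6939b1b, bf0cf7b, d8c7fde}.
That is 3 commits.

3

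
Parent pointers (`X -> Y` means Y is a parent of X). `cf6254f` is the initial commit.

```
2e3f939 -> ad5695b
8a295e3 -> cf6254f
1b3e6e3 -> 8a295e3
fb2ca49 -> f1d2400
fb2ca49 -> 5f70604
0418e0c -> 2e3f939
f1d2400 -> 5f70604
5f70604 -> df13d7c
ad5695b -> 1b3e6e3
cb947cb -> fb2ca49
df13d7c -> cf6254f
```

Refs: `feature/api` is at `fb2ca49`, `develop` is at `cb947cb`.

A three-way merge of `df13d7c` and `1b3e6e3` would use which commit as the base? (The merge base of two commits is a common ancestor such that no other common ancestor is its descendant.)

cf6254f

Ancestors of df13d7c: {cf6254f, df13d7c}.
Ancestors of 1b3e6e3: {1b3e6e3, 8a295e3, cf6254f}.
Common ancestors: {cf6254f}.
The only common ancestor is cf6254f, so it is the merge base.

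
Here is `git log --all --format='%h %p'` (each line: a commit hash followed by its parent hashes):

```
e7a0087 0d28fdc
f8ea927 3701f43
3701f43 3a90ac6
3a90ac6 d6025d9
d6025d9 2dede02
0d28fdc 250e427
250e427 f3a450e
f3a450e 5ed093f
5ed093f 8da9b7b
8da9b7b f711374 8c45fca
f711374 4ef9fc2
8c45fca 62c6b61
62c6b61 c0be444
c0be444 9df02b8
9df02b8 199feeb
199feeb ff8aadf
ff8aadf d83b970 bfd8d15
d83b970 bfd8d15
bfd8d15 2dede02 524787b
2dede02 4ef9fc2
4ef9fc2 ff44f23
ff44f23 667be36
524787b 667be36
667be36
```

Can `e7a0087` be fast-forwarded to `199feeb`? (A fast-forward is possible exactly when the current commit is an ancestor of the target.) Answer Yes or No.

No

A fast-forward from e7a0087 to 199feeb is possible iff e7a0087 is an ancestor of 199feeb.
Ancestors of 199feeb: {199feeb, 2dede02, 4ef9fc2, 524787b, 667be36, bfd8d15, d83b970, ff44f23, ff8aadf}.
e7a0087 is not among them, so fast-forward is not possible.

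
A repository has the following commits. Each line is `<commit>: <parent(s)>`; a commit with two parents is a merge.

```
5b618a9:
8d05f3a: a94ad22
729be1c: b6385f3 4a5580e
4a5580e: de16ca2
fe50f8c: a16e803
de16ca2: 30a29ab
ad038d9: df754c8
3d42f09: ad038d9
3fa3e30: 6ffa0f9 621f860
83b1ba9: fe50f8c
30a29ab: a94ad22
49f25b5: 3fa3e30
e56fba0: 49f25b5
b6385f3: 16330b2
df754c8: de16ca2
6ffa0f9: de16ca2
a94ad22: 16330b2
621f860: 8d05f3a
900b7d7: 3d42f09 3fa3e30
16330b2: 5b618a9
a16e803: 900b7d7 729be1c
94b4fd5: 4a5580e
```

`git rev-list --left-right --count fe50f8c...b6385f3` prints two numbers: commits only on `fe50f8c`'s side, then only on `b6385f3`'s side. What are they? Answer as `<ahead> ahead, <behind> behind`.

15 ahead, 0 behind

Reachable from fe50f8c: {16330b2, 30a29ab, 3d42f09, 3fa3e30, 4a5580e, 5b618a9, 621f860, 6ffa0f9, 729be1c, 8d05f3a, 900b7d7, a16e803, a94ad22, ad038d9, b6385f3, de16ca2, df754c8, fe50f8c}.
Reachable from b6385f3: {16330b2, 5b618a9, b6385f3}.
Only in fe50f8c's history (ahead): {30a29ab, 3d42f09, 3fa3e30, 4a5580e, 621f860, 6ffa0f9, 729be1c, 8d05f3a, 900b7d7, a16e803, a94ad22, ad038d9, de16ca2, df754c8, fe50f8c} — 15.
Only in b6385f3's history (behind): {} — 0.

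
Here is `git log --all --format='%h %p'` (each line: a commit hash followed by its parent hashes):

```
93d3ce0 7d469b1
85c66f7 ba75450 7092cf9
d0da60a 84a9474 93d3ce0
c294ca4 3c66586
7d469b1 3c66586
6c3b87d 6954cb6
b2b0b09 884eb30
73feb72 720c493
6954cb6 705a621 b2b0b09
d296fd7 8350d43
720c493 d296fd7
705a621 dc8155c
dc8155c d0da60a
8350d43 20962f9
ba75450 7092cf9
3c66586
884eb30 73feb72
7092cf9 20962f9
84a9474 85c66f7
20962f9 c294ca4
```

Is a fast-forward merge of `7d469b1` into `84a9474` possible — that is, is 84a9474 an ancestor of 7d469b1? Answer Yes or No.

A fast-forward from 84a9474 to 7d469b1 is possible iff 84a9474 is an ancestor of 7d469b1.
Ancestors of 7d469b1: {3c66586, 7d469b1}.
84a9474 is not among them, so fast-forward is not possible.

No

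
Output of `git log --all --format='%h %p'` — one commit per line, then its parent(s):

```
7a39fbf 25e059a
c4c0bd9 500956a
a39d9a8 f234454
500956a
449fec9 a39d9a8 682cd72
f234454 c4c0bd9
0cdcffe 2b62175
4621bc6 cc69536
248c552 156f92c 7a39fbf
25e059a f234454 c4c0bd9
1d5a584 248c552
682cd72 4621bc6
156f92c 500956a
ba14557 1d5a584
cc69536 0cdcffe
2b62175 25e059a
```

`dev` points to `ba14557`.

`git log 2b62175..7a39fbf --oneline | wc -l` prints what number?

1

Reachable from 7a39fbf: {25e059a, 500956a, 7a39fbf, c4c0bd9, f234454}.
Reachable from 2b62175: {25e059a, 2b62175, 500956a, c4c0bd9, f234454}.
In 7a39fbf's history but not 2b62175's: {7a39fbf} — 1 commit.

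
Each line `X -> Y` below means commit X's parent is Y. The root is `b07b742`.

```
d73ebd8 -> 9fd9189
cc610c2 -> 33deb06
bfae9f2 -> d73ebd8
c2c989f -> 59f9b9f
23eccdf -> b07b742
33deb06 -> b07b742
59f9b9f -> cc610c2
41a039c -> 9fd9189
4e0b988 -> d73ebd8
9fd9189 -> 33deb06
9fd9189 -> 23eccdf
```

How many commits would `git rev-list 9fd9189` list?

Walking parent pointers from 9fd9189: reachable set = {23eccdf, 33deb06, 9fd9189, b07b742}.
That is 4 commits.

4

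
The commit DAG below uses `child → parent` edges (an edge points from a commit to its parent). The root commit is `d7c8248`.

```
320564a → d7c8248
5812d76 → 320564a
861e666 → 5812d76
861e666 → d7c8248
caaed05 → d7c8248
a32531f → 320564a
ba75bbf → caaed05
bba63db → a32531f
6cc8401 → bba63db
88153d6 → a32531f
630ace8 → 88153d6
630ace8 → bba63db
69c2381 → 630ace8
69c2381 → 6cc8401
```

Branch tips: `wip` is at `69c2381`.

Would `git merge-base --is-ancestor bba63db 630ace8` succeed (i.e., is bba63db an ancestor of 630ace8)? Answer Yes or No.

Ancestors of 630ace8 (commits reachable by following parents): {320564a, 630ace8, 88153d6, a32531f, bba63db, d7c8248}.
bba63db is in that set, so it is an ancestor of 630ace8.

Yes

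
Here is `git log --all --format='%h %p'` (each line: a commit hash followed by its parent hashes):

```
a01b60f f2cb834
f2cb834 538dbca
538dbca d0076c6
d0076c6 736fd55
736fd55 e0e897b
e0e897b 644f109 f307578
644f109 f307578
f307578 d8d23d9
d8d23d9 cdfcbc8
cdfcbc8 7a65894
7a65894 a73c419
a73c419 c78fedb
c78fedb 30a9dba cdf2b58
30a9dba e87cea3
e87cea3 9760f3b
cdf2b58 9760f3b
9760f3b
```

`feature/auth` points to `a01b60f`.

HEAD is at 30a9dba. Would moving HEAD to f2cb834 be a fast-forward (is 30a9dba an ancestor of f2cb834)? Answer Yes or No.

A fast-forward from 30a9dba to f2cb834 is possible iff 30a9dba is an ancestor of f2cb834.
Ancestors of f2cb834: {30a9dba, 538dbca, 644f109, 736fd55, 7a65894, 9760f3b, a73c419, c78fedb, cdf2b58, cdfcbc8, d0076c6, d8d23d9, e0e897b, e87cea3, f2cb834, f307578}.
30a9dba is among them, so fast-forward is possible.

Yes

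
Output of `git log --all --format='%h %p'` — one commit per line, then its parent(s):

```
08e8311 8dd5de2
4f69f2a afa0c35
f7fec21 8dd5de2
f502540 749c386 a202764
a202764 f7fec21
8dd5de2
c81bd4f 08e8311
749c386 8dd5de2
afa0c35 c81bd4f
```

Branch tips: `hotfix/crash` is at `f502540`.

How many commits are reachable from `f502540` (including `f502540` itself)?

Walking parent pointers from f502540: reachable set = {749c386, 8dd5de2, a202764, f502540, f7fec21}.
That is 5 commits.

5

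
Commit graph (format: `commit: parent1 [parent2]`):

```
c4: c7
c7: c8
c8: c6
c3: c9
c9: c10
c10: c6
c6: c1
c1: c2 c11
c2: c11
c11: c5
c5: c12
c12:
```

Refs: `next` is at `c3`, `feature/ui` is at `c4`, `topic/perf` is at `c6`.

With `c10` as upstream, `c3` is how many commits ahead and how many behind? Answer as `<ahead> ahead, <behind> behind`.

Reachable from c3: {c1, c10, c11, c12, c2, c3, c5, c6, c9}.
Reachable from c10: {c1, c10, c11, c12, c2, c5, c6}.
Only in c3's history (ahead): {c3, c9} — 2.
Only in c10's history (behind): {} — 0.

2 ahead, 0 behind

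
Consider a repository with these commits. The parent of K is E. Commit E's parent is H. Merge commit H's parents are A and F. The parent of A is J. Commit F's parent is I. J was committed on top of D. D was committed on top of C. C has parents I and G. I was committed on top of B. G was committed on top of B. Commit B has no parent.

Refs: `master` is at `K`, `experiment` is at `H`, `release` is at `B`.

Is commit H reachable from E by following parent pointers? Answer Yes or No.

Yes

Ancestors of E (commits reachable by following parents): {A, B, C, D, E, F, G, H, I, J}.
H is in that set, so it is an ancestor of E.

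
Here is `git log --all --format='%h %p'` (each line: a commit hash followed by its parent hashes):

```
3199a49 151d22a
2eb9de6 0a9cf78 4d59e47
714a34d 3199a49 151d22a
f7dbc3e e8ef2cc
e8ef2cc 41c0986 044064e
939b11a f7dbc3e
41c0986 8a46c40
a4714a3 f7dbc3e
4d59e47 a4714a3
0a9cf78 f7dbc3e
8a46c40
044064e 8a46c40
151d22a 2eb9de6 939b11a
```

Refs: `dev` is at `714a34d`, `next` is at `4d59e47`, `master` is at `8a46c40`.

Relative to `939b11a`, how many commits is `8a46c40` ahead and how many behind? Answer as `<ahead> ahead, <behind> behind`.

Reachable from 8a46c40: {8a46c40}.
Reachable from 939b11a: {044064e, 41c0986, 8a46c40, 939b11a, e8ef2cc, f7dbc3e}.
Only in 8a46c40's history (ahead): {} — 0.
Only in 939b11a's history (behind): {044064e, 41c0986, 939b11a, e8ef2cc, f7dbc3e} — 5.

0 ahead, 5 behind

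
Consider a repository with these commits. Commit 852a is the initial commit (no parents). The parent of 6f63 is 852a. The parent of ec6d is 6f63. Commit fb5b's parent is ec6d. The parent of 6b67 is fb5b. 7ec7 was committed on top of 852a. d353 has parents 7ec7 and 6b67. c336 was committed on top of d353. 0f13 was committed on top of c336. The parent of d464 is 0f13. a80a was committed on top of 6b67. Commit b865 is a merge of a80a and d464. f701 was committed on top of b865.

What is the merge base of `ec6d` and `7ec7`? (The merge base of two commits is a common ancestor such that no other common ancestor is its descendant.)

852a

Ancestors of ec6d: {6f63, 852a, ec6d}.
Ancestors of 7ec7: {7ec7, 852a}.
Common ancestors: {852a}.
The only common ancestor is 852a, so it is the merge base.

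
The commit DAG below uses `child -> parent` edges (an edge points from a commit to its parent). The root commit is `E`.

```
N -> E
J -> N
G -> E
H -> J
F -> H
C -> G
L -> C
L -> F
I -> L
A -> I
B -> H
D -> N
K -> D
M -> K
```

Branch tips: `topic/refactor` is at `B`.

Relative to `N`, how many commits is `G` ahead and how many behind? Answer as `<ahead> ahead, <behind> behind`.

1 ahead, 1 behind

Reachable from G: {E, G}.
Reachable from N: {E, N}.
Only in G's history (ahead): {G} — 1.
Only in N's history (behind): {N} — 1.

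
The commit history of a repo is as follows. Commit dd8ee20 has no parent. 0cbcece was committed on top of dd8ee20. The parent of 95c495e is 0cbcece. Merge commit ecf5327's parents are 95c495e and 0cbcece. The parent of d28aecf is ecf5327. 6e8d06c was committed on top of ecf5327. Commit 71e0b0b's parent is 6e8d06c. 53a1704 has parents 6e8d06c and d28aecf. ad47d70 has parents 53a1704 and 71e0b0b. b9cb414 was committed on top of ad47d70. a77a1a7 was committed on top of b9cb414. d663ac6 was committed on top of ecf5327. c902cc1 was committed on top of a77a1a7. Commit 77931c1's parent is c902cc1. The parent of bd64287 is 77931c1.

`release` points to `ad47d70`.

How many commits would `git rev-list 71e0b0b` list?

Walking parent pointers from 71e0b0b: reachable set = {0cbcece, 6e8d06c, 71e0b0b, 95c495e, dd8ee20, ecf5327}.
That is 6 commits.

6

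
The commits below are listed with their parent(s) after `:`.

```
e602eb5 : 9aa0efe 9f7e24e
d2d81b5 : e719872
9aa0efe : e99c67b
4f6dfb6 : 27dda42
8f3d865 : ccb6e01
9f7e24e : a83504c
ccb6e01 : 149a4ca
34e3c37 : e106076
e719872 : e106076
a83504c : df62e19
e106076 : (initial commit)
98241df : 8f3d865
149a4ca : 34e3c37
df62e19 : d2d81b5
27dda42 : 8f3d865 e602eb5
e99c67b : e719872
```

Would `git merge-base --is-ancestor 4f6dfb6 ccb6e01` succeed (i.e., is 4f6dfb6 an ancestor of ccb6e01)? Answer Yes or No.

No

Ancestors of ccb6e01: {149a4ca, 34e3c37, ccb6e01, e106076}.
4f6dfb6 is not in that set, so it is not an ancestor of ccb6e01.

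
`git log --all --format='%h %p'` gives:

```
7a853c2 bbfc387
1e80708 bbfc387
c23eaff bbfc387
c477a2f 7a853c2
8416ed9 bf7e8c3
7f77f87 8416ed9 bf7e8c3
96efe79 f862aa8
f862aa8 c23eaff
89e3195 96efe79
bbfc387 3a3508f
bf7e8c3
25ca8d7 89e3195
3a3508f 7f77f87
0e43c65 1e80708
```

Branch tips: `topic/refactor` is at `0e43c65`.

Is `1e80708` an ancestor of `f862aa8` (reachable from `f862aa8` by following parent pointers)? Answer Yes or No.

Ancestors of f862aa8: {3a3508f, 7f77f87, 8416ed9, bbfc387, bf7e8c3, c23eaff, f862aa8}.
1e80708 is not in that set, so it is not an ancestor of f862aa8.

No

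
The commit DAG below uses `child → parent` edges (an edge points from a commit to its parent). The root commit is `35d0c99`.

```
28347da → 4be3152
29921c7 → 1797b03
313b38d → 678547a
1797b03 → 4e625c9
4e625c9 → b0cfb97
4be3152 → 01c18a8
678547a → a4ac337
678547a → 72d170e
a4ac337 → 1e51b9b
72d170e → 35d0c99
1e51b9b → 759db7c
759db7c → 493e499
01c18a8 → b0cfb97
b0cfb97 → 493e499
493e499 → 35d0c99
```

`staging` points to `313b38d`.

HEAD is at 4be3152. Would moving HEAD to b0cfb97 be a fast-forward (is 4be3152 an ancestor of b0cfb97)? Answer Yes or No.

A fast-forward from 4be3152 to b0cfb97 is possible iff 4be3152 is an ancestor of b0cfb97.
Ancestors of b0cfb97: {35d0c99, 493e499, b0cfb97}.
4be3152 is not among them, so fast-forward is not possible.

No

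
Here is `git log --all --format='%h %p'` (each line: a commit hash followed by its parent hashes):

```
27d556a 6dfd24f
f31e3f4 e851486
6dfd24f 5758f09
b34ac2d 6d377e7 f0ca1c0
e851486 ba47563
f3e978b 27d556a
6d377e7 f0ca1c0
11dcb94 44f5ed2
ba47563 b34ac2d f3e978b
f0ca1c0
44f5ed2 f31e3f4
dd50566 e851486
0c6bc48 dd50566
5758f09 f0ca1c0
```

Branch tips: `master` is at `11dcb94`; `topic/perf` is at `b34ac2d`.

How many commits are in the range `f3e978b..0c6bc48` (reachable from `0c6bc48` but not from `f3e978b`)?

Reachable from 0c6bc48: {0c6bc48, 27d556a, 5758f09, 6d377e7, 6dfd24f, b34ac2d, ba47563, dd50566, e851486, f0ca1c0, f3e978b}.
Reachable from f3e978b: {27d556a, 5758f09, 6dfd24f, f0ca1c0, f3e978b}.
In 0c6bc48's history but not f3e978b's: {0c6bc48, 6d377e7, b34ac2d, ba47563, dd50566, e851486} — 6 commits.

6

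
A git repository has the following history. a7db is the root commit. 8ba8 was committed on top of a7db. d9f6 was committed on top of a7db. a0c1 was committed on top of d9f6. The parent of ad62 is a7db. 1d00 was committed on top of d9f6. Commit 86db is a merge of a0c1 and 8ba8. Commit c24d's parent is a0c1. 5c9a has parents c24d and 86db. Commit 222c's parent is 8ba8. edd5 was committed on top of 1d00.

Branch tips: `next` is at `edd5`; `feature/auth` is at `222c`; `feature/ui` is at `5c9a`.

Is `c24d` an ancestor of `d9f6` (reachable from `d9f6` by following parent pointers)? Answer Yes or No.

Ancestors of d9f6: {a7db, d9f6}.
c24d is not in that set, so it is not an ancestor of d9f6.

No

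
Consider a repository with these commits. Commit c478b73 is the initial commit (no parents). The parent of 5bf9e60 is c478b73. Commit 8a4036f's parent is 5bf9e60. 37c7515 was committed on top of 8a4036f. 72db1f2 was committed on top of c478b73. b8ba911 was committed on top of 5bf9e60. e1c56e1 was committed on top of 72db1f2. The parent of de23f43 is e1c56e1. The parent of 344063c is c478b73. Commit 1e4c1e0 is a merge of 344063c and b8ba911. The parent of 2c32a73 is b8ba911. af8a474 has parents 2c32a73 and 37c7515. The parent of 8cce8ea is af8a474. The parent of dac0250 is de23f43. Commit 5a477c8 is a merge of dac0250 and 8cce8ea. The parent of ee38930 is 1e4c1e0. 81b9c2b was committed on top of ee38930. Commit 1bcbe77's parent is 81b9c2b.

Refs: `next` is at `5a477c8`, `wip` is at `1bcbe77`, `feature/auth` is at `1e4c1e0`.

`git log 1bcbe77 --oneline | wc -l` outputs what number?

8

Walking parent pointers from 1bcbe77: reachable set = {1bcbe77, 1e4c1e0, 344063c, 5bf9e60, 81b9c2b, b8ba911, c478b73, ee38930}.
That is 8 commits.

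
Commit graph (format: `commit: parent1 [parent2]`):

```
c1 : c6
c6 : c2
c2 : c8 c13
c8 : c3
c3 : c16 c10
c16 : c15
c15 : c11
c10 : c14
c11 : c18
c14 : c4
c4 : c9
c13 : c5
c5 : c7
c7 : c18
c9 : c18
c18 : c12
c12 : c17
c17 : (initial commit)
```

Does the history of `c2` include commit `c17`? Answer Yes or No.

Yes

Ancestors of c2 (commits reachable by following parents): {c10, c11, c12, c13, c14, c15, c16, c17, c18, c2, c3, c4, c5, c7, c8, c9}.
c17 is in that set, so it is an ancestor of c2.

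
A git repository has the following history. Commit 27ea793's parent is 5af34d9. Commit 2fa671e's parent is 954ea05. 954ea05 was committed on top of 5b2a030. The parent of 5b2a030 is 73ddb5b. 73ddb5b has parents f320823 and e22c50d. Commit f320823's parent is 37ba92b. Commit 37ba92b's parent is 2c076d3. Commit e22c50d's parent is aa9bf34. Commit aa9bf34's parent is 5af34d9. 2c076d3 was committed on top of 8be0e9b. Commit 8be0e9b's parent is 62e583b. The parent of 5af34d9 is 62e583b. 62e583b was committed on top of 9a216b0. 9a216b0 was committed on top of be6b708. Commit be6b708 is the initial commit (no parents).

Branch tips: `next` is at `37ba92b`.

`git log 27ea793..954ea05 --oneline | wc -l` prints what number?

9

Reachable from 954ea05: {2c076d3, 37ba92b, 5af34d9, 5b2a030, 62e583b, 73ddb5b, 8be0e9b, 954ea05, 9a216b0, aa9bf34, be6b708, e22c50d, f320823}.
Reachable from 27ea793: {27ea793, 5af34d9, 62e583b, 9a216b0, be6b708}.
In 954ea05's history but not 27ea793's: {2c076d3, 37ba92b, 5b2a030, 73ddb5b, 8be0e9b, 954ea05, aa9bf34, e22c50d, f320823} — 9 commits.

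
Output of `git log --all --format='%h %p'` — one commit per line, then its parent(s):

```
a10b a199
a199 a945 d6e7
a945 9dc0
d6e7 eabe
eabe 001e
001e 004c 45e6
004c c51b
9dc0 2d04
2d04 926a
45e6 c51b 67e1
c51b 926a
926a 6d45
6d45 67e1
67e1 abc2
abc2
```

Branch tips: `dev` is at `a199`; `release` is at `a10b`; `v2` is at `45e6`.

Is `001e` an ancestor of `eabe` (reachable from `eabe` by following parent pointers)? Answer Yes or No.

Yes

Ancestors of eabe (commits reachable by following parents): {001e, 004c, 45e6, 67e1, 6d45, 926a, abc2, c51b, eabe}.
001e is in that set, so it is an ancestor of eabe.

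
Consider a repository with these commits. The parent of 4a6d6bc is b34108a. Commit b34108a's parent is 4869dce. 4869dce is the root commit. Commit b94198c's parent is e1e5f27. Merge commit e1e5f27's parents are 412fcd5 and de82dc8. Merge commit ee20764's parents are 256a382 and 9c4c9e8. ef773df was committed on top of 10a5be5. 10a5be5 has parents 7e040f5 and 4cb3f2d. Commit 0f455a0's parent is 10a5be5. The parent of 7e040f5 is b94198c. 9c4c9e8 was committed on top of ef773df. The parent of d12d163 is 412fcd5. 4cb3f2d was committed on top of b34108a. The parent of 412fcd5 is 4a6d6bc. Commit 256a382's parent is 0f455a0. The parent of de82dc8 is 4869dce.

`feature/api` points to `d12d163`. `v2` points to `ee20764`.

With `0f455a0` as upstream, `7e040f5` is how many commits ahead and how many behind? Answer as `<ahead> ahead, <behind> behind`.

0 ahead, 3 behind

Reachable from 7e040f5: {412fcd5, 4869dce, 4a6d6bc, 7e040f5, b34108a, b94198c, de82dc8, e1e5f27}.
Reachable from 0f455a0: {0f455a0, 10a5be5, 412fcd5, 4869dce, 4a6d6bc, 4cb3f2d, 7e040f5, b34108a, b94198c, de82dc8, e1e5f27}.
Only in 7e040f5's history (ahead): {} — 0.
Only in 0f455a0's history (behind): {0f455a0, 10a5be5, 4cb3f2d} — 3.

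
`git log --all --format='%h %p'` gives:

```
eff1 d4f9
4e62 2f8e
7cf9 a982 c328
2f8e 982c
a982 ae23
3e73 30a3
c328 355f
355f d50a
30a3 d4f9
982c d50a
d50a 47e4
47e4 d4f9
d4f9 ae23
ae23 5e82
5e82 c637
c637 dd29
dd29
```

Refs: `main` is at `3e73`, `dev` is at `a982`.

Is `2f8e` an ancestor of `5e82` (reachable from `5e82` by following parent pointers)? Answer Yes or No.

No

Ancestors of 5e82: {5e82, c637, dd29}.
2f8e is not in that set, so it is not an ancestor of 5e82.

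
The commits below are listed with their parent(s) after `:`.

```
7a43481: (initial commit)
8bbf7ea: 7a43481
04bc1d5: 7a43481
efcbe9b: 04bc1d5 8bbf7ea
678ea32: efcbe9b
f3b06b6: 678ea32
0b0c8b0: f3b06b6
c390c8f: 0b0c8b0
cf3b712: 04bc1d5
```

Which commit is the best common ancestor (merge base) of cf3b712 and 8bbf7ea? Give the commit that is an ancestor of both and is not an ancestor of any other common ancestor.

Ancestors of cf3b712: {04bc1d5, 7a43481, cf3b712}.
Ancestors of 8bbf7ea: {7a43481, 8bbf7ea}.
Common ancestors: {7a43481}.
The only common ancestor is 7a43481, so it is the merge base.

7a43481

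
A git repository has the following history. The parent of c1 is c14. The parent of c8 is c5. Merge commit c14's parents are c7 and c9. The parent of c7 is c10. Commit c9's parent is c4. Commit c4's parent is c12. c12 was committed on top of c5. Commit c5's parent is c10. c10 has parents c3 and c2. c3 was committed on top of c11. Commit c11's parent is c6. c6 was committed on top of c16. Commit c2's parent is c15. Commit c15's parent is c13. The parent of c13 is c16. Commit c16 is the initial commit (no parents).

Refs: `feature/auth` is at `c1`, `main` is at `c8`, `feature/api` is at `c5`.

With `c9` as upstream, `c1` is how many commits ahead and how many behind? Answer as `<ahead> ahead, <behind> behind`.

Reachable from c1: {c1, c10, c11, c12, c13, c14, c15, c16, c2, c3, c4, c5, c6, c7, c9}.
Reachable from c9: {c10, c11, c12, c13, c15, c16, c2, c3, c4, c5, c6, c9}.
Only in c1's history (ahead): {c1, c14, c7} — 3.
Only in c9's history (behind): {} — 0.

3 ahead, 0 behind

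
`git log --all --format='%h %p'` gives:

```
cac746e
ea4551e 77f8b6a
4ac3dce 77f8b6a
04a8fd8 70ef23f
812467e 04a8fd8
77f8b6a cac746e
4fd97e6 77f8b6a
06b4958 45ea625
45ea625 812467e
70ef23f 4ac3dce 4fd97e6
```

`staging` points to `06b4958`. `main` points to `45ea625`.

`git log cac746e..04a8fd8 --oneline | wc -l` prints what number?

Reachable from 04a8fd8: {04a8fd8, 4ac3dce, 4fd97e6, 70ef23f, 77f8b6a, cac746e}.
Reachable from cac746e: {cac746e}.
In 04a8fd8's history but not cac746e's: {04a8fd8, 4ac3dce, 4fd97e6, 70ef23f, 77f8b6a} — 5 commits.

5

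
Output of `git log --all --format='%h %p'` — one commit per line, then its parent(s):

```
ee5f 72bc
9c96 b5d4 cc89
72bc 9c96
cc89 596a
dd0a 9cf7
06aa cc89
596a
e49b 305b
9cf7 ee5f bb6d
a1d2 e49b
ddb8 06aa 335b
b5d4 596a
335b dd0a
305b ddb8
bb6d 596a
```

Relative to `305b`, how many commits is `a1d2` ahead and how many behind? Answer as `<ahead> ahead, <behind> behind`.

Reachable from a1d2: {06aa, 305b, 335b, 596a, 72bc, 9c96, 9cf7, a1d2, b5d4, bb6d, cc89, dd0a, ddb8, e49b, ee5f}.
Reachable from 305b: {06aa, 305b, 335b, 596a, 72bc, 9c96, 9cf7, b5d4, bb6d, cc89, dd0a, ddb8, ee5f}.
Only in a1d2's history (ahead): {a1d2, e49b} — 2.
Only in 305b's history (behind): {} — 0.

2 ahead, 0 behind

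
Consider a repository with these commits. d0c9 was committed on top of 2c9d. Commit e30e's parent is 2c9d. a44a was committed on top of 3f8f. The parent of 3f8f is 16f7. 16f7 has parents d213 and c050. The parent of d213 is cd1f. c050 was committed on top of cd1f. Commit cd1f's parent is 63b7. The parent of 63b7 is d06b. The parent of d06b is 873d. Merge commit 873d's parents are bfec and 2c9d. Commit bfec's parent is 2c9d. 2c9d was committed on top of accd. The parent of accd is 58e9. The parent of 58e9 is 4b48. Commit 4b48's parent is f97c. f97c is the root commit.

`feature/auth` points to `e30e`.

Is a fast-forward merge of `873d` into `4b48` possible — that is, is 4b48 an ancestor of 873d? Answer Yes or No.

Yes

A fast-forward from 4b48 to 873d is possible iff 4b48 is an ancestor of 873d.
Ancestors of 873d: {2c9d, 4b48, 58e9, 873d, accd, bfec, f97c}.
4b48 is among them, so fast-forward is possible.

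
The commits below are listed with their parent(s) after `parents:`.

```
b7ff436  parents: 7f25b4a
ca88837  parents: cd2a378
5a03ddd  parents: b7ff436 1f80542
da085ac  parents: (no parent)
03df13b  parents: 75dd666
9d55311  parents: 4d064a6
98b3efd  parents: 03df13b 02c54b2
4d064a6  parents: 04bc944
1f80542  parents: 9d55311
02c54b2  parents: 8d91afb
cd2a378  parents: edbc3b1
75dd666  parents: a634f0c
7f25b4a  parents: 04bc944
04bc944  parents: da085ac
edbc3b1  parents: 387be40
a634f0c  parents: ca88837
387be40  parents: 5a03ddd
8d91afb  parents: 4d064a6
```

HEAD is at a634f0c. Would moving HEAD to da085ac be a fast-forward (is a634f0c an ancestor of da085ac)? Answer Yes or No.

A fast-forward from a634f0c to da085ac is possible iff a634f0c is an ancestor of da085ac.
Ancestors of da085ac: {da085ac}.
a634f0c is not among them, so fast-forward is not possible.

No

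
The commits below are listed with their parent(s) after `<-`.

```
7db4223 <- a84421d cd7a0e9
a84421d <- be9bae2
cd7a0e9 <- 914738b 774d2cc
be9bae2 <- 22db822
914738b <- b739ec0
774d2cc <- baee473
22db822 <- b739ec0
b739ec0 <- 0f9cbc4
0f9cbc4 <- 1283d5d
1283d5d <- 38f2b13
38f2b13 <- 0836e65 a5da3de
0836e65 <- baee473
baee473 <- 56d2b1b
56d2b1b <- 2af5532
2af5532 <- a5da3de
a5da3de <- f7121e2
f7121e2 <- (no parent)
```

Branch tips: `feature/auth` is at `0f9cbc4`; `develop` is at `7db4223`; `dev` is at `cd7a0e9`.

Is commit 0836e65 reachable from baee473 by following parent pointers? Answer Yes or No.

No

Ancestors of baee473: {2af5532, 56d2b1b, a5da3de, baee473, f7121e2}.
0836e65 is not in that set, so it is not an ancestor of baee473.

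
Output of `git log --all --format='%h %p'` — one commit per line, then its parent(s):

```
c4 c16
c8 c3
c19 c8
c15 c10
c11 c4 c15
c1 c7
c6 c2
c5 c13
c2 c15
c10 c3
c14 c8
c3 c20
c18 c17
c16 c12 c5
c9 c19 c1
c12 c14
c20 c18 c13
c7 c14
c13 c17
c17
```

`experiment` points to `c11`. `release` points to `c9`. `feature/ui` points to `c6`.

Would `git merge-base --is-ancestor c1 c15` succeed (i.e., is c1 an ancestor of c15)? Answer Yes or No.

Ancestors of c15: {c10, c13, c15, c17, c18, c20, c3}.
c1 is not in that set, so it is not an ancestor of c15.

No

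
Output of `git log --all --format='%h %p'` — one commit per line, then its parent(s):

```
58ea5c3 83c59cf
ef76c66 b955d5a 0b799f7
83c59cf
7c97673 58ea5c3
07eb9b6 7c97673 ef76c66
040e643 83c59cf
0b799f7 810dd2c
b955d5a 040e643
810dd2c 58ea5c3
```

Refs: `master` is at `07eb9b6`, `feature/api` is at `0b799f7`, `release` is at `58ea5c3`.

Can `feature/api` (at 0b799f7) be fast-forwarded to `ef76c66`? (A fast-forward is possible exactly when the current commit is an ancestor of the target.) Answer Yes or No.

A fast-forward from 0b799f7 to ef76c66 is possible iff 0b799f7 is an ancestor of ef76c66.
Ancestors of ef76c66: {040e643, 0b799f7, 58ea5c3, 810dd2c, 83c59cf, b955d5a, ef76c66}.
0b799f7 is among them, so fast-forward is possible.

Yes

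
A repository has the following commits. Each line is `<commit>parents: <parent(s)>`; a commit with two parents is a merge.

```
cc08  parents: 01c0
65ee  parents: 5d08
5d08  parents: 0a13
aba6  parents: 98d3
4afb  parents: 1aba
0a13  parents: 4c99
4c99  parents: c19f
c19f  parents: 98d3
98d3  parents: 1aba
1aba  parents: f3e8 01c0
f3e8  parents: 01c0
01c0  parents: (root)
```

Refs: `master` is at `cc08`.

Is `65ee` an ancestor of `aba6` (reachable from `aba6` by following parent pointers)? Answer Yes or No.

No

Ancestors of aba6: {01c0, 1aba, 98d3, aba6, f3e8}.
65ee is not in that set, so it is not an ancestor of aba6.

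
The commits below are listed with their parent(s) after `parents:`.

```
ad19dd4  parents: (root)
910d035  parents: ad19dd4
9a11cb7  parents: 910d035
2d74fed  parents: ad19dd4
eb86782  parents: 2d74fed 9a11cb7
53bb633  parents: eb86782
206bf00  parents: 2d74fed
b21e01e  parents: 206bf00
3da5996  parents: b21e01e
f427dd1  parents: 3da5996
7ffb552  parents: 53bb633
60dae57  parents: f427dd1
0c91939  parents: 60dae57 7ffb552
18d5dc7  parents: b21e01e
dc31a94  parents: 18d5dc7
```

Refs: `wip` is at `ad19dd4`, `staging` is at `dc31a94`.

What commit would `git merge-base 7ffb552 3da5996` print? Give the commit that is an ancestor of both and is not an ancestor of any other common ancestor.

Ancestors of 7ffb552: {2d74fed, 53bb633, 7ffb552, 910d035, 9a11cb7, ad19dd4, eb86782}.
Ancestors of 3da5996: {206bf00, 2d74fed, 3da5996, ad19dd4, b21e01e}.
Common ancestors: {2d74fed, ad19dd4}.
Among these, 2d74fed is not an ancestor of any other common ancestor — it is the merge base.

2d74fed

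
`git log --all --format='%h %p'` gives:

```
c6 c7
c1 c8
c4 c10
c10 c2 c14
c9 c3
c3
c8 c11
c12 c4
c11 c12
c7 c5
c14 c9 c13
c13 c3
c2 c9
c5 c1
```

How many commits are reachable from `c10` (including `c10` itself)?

Walking parent pointers from c10: reachable set = {c10, c13, c14, c2, c3, c9}.
That is 6 commits.

6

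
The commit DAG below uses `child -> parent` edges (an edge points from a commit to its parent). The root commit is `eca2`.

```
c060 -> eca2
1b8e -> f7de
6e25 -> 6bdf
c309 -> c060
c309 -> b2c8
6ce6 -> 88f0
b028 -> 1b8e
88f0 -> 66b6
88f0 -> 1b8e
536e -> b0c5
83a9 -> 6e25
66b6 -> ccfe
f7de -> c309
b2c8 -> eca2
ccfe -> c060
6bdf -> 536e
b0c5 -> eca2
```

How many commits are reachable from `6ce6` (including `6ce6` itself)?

Walking parent pointers from 6ce6: reachable set = {1b8e, 66b6, 6ce6, 88f0, b2c8, c060, c309, ccfe, eca2, f7de}.
That is 10 commits.

10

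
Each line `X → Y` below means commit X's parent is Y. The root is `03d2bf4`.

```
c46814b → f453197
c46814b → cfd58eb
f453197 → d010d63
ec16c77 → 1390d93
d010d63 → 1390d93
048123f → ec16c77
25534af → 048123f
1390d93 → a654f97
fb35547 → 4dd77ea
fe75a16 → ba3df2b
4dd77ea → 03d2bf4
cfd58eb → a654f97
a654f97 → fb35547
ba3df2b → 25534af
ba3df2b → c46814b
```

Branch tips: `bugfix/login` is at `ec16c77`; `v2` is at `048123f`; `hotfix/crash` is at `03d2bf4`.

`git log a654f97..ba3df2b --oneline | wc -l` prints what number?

9

Reachable from ba3df2b: {03d2bf4, 048123f, 1390d93, 25534af, 4dd77ea, a654f97, ba3df2b, c46814b, cfd58eb, d010d63, ec16c77, f453197, fb35547}.
Reachable from a654f97: {03d2bf4, 4dd77ea, a654f97, fb35547}.
In ba3df2b's history but not a654f97's: {048123f, 1390d93, 25534af, ba3df2b, c46814b, cfd58eb, d010d63, ec16c77, f453197} — 9 commits.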